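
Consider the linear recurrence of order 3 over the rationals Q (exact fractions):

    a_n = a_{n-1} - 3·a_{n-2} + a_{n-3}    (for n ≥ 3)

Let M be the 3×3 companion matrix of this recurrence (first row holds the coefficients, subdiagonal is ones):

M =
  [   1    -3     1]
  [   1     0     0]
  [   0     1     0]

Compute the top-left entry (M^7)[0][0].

-36

(M^7)[0][0] is the top entry after applying M 7 times to the unit state (1, 0, 0). Equivalently it is h_{9} for the auxiliary sequence (h_n) obeying the same recurrence with h_2 = 1 and h_i = 0 for 0 ≤ i < 2:
h_3 = 1·1 + -3·0 + 1·0 = 1
h_4 = 1·1 + -3·1 + 1·0 = -2
h_5 = 1·-2 + -3·1 + 1·1 = -4
h_6 = 1·-4 + -3·-2 + 1·1 = 3
h_7 = 1·3 + -3·-4 + 1·-2 = 13
h_8 = 1·13 + -3·3 + 1·-4 = 0
h_9 = 1·0 + -3·13 + 1·3 = -36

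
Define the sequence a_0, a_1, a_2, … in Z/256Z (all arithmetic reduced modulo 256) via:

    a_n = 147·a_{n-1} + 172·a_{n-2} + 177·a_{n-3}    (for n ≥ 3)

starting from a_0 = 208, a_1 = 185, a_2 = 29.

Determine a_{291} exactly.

a_3 = 147·29 + 172·185 + 177·208 = 195
a_4 = 147·195 + 172·29 + 177·185 = 94
a_5 = 147·94 + 172·195 + 177·29 = 11
a_6 = 147·11 + 172·94 + 177·195 = 76
a_7 = 147·76 + 172·11 + 177·94 = 6
a_8 = 147·6 + 172·76 + 177·11 = 29
Continuing the recurrence:
  a_9 = 59;  a_10 = 131;  a_11 = 234;  a_12 = 45;  a_13 = 162;  a_14 = 12
  a_15 = 217;  a_16 = 173;  a_17 = 111;  a_18 = 2;  a_19 = 87;  a_20 = 12
  a_21 = 186;  a_22 = 5;  a_23 = 35;  a_24 = 15;  a_25 = 150;  a_26 = 105
  a_27 = 114;  a_28 = 184;  a_29 = 217;  a_30 = 13;  a_31 = 123;  a_32 = 102
  a_33 = 51;  a_34 = 220;  a_35 = 30;  a_36 = 77;  a_37 = 123;  a_38 = 27
  a_39 = 98;  a_40 = 117;  a_41 = 178;  a_42 = 148;  a_43 = 121;  a_44 = 253
  a_45 = 231;  a_46 = 74;  a_47 = 159;  a_48 = 188;  a_49 = 242;  a_50 = 53
  a_51 = 3;  a_52 = 167;  a_53 = 142;  a_54 = 209;  a_55 = 226;  a_56 = 96
  a_57 = 121;  a_58 = 61;  a_59 = 179;  a_60 = 110;  a_61 = 155;  a_62 = 172
  a_63 = 246;  a_64 = 253;  a_65 = 123;  a_66 = 179;  a_67 = 90;  a_68 = 253
  a_69 = 130;  a_70 = 220;  a_71 = 153;  a_72 = 141;  a_73 = 223;  a_74 = 146
  a_75 = 39;  a_76 = 172;  a_77 = 234;  a_78 = 229;  a_79 = 163;  a_80 = 63
  a_81 = 6;  a_82 = 121;  a_83 = 18;  a_84 = 200;  a_85 = 153;  a_86 = 173
  a_87 = 107;  a_88 = 118;  a_89 = 67;  a_90 = 188;  a_91 = 142;  a_92 = 45
  a_93 = 59;  a_94 = 75;  a_95 = 210;  a_96 = 197;  a_97 = 18;  a_98 = 228
  a_99 = 57;  a_100 = 93;  a_101 = 87;  a_102 = 218;  a_103 = 239;  a_104 = 220
  a_105 = 162;  a_106 = 21;  a_107 = 3;  a_108 = 215;  a_109 = 254;  a_110 = 97
  a_111 = 2;  a_112 = 240;  a_113 = 57;  a_114 = 93;  a_115 = 163;  a_116 = 126
  a_117 = 43;  a_118 = 12;  a_119 = 230;  a_120 = 221;  a_121 = 187;  a_122 = 227
  a_123 = 202;  a_124 = 205;  a_125 = 98;  a_126 = 172;  a_127 = 89;  a_128 = 109
  a_129 = 79;  a_130 = 34;  a_131 = 247;  a_132 = 76;  a_133 = 26;  a_134 = 197
  a_135 = 35;  a_136 = 111;  a_137 = 118;  a_138 = 137;  a_139 = 178;  a_140 = 216
  a_141 = 89;  a_142 = 77;  a_143 = 91;  a_144 = 134;  a_145 = 83;  a_146 = 156
  a_147 = 254;  a_148 = 13;  a_149 = 251;  a_150 = 123;  a_151 = 66;  a_152 = 21
  a_153 = 114;  a_154 = 52;  a_155 = 249;  a_156 = 189;  a_157 = 199;  a_158 = 106
  a_159 = 63;  a_160 = 252;  a_161 = 82;  a_162 = 245;  a_163 = 3;  a_164 = 7
  a_165 = 110;  a_166 = 241;  a_167 = 34;  a_168 = 128;  a_169 = 249;  a_170 = 125
  a_171 = 147;  a_172 = 142;  a_173 = 187;  a_174 = 108;  a_175 = 214;  a_176 = 189
  a_177 = 251;  a_178 = 19;  a_179 = 58;  a_180 = 157;  a_181 = 66;  a_182 = 124
  a_183 = 25;  a_184 = 77;  a_185 = 191;  a_186 = 178;  a_187 = 199;  a_188 = 236
  a_189 = 74;  a_190 = 165;  a_191 = 163;  a_192 = 159;  a_193 = 230;  a_194 = 153
  a_195 = 82;  a_196 = 232;  a_197 = 25;  a_198 = 237;  a_199 = 75;  a_200 = 150
  a_201 = 99;  a_202 = 124;  a_203 = 110;  a_204 = 237;  a_205 = 187;  a_206 = 171
  a_207 = 178;  a_208 = 101;  a_209 = 210;  a_210 = 132;  a_211 = 185;  a_212 = 29
  a_213 = 55;  a_214 = 250;  a_215 = 143;  a_216 = 28;  a_217 = 2;  a_218 = 213
  a_219 = 3;  a_220 = 55;  a_221 = 222;  a_222 = 129;  a_223 = 66;  a_224 = 16
  a_225 = 185;  a_226 = 157;  a_227 = 131;  a_228 = 158;  a_229 = 75;  a_230 = 204
  a_231 = 198;  a_232 = 157;  a_233 = 59;  a_234 = 67;  a_235 = 170;  a_236 = 109
  a_237 = 34;  a_238 = 76;  a_239 = 217;  a_240 = 45;  a_241 = 47;  a_242 = 66
  a_243 = 151;  a_244 = 140;  a_245 = 122;  a_246 = 133;  a_247 = 35;  a_248 = 207
  a_249 = 86;  a_250 = 169;  a_251 = 242;  a_252 = 248;  a_253 = 217;  a_254 = 141
  a_255 = 59;  a_256 = 166;  a_257 = 115;  a_258 = 92;  a_259 = 222;  a_260 = 205
  a_261 = 123;  a_262 = 219;  a_263 = 34;  a_264 = 181;  a_265 = 50;  a_266 = 212
  a_267 = 121;  a_268 = 125;  a_269 = 167;  a_270 = 138;  a_271 = 223;  a_272 = 60
  a_273 = 178;  a_274 = 181;  a_275 = 3;  a_276 = 103;  a_277 = 78;  a_278 = 17
  a_279 = 98;  a_280 = 160;  a_281 = 121;  a_282 = 189;  a_283 = 115;  a_284 = 174
  a_285 = 219;  a_286 = 44;  a_287 = 182;  a_288 = 125;  a_289 = 123
a_290 = 147·123 + 172·125 + 177·182 = 115
a_291 = 147·115 + 172·123 + 177·125 = 26

26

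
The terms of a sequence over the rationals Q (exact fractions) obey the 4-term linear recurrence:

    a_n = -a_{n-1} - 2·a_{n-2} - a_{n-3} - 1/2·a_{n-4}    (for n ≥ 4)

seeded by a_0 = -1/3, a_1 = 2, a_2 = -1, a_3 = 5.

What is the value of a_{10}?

61/3

a_4 = -1·5 + -2·-1 + -1·2 + -1/2·-1/3 = -29/6
a_5 = -1·-29/6 + -2·5 + -1·-1 + -1/2·2 = -31/6
a_6 = -1·-31/6 + -2·-29/6 + -1·5 + -1/2·-1 = 31/3
a_7 = -1·31/3 + -2·-31/6 + -1·-29/6 + -1/2·5 = 7/3
a_8 = -1·7/3 + -2·31/3 + -1·-31/6 + -1/2·-29/6 = -185/12
a_9 = -1·-185/12 + -2·7/3 + -1·31/3 + -1/2·-31/6 = 3
a_10 = -1·3 + -2·-185/12 + -1·7/3 + -1/2·31/3 = 61/3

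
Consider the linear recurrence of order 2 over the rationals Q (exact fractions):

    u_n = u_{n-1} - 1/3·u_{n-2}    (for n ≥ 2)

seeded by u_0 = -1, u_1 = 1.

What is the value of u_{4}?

5/9

u_2 = 1·1 + -1/3·-1 = 4/3
u_3 = 1·4/3 + -1/3·1 = 1
u_4 = 1·1 + -1/3·4/3 = 5/9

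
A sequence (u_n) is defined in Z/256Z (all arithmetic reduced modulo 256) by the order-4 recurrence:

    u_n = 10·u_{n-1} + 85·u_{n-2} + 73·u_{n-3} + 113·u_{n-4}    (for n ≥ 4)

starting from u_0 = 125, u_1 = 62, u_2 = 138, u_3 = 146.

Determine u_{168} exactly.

u_4 = 10·146 + 85·138 + 73·62 + 113·125 = 97
u_5 = 10·97 + 85·146 + 73·138 + 113·62 = 252
u_6 = 10·252 + 85·97 + 73·146 + 113·138 = 153
u_7 = 10·153 + 85·252 + 73·97 + 113·146 = 193
u_8 = 10·193 + 85·153 + 73·252 + 113·97 = 4
u_9 = 10·4 + 85·193 + 73·153 + 113·252 = 26
Continuing the recurrence:
  u_10 = 234;  u_11 = 27;  u_12 = 238;  u_13 = 119;  u_14 = 169;  u_15 = 230
  u_16 = 22;  u_17 = 242;  u_18 = 241;  u_19 = 144;  u_20 = 93;  u_21 = 253
  u_22 = 52;  u_23 = 30;  u_24 = 162;  u_25 = 203;  u_26 = 58;  u_27 = 27
  u_28 = 181;  u_29 = 46;  u_30 = 50;  u_31 = 194;  u_32 = 49;  u_33 = 228
  u_34 = 145;  u_35 = 249;  u_36 = 132;  u_37 = 210;  u_38 = 10;  u_39 = 171
  u_40 = 38;  u_41 = 207;  u_42 = 225;  u_43 = 214;  u_44 = 222;  u_45 = 66
  u_46 = 161;  u_47 = 248;  u_48 = 245;  u_49 = 245;  u_50 = 180;  u_51 = 182
  u_52 = 226;  u_53 = 187;  u_54 = 178;  u_55 = 211;  u_56 = 109;  u_57 = 158
  u_58 = 26;  u_59 = 178;  u_60 = 193;  u_61 = 204;  u_62 = 73;  u_63 = 49
  u_64 = 132;  u_65 = 74;  u_66 = 234;  u_67 = 251;  u_68 = 222;  u_69 = 103
  u_70 = 153;  u_71 = 70;  u_72 = 230;  u_73 = 82;  u_74 = 17;  u_75 = 96
  u_76 = 77;  u_77 = 237;  u_78 = 180;  u_79 = 14;  u_80 = 226;  u_81 = 107
  u_82 = 170;  u_83 = 203;  u_84 = 165;  u_85 = 142;  u_86 = 66;  u_87 = 98
  u_88 = 17;  u_89 = 180;  u_90 = 193;  u_91 = 105;  u_92 = 4;  u_93 = 130
  u_94 = 138;  u_95 = 11;  u_96 = 22;  u_97 = 63;  u_98 = 209;  u_99 = 54
  u_100 = 46;  u_101 = 34;  u_102 = 65;  u_103 = 200;  u_104 = 101;  u_105 = 229
  u_106 = 52;  u_107 = 38;  u_108 = 162;  u_109 = 219;  u_110 = 34;  u_111 = 3
  u_112 = 93;  u_113 = 254;  u_114 = 170;  u_115 = 210;  u_116 = 33;  u_117 = 156
  u_118 = 249;  u_119 = 161;  u_120 = 4;  u_121 = 122;  u_122 = 234;  u_123 = 219
  u_124 = 206;  u_125 = 87;  u_126 = 137;  u_127 = 166;  u_128 = 182;  u_129 = 178
  u_130 = 49;  u_131 = 48;  u_132 = 61;  u_133 = 221;  u_134 = 52;  u_135 = 254
  u_136 = 34;  u_137 = 11;  u_138 = 26;  u_139 = 123;  u_140 = 149;  u_141 = 238
  u_142 = 82;  u_143 = 2;  u_144 = 241;  u_145 = 132;  u_146 = 241;  u_147 = 217
  u_148 = 132;  u_149 = 50;  u_150 = 10;  u_151 = 107;  u_152 = 6;  u_153 = 175
  u_154 = 193;  u_155 = 150;  u_156 = 126;  u_157 = 2;  u_158 = 225;  u_159 = 152
  u_160 = 213;  u_161 = 213;  u_162 = 180;  u_163 = 150;  u_164 = 98;  u_165 = 251
  u_166 = 146
u_167 = 10·146 + 85·251 + 73·98 + 113·150 = 51
u_168 = 10·51 + 85·146 + 73·251 + 113·98 = 77

77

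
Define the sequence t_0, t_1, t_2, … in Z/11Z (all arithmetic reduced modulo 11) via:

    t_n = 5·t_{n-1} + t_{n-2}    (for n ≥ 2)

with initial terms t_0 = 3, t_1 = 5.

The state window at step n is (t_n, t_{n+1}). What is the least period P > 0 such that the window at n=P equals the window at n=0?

24

n=0: window = (3, 5)
n=1: window = (5, 6)
n=2: window = (6, 2)
n=3: window = (2, 5)
n=4: window = (5, 5)
n=5: window = (5, 8)
n=6: window = (8, 1)
n=7: window = (1, 2)
n=8: window = (2, 0)
n=9: window = (0, 2)
n=10: window = (2, 10)
n=11: window = (10, 8)
n=12: window = (8, 6)
n=13: window = (6, 5)
n=14: window = (5, 9)
n=15: window = (9, 6)
n=16: window = (6, 6)
n=17: window = (6, 3)
n=18: window = (3, 10)
n=19: window = (10, 9)
n=20: window = (9, 0)
n=21: window = (0, 9)
n=22: window = (9, 1)
n=23: window = (1, 3)
n=24: window = (3, 5)
window at n=24 equals window at n=0 → period = 24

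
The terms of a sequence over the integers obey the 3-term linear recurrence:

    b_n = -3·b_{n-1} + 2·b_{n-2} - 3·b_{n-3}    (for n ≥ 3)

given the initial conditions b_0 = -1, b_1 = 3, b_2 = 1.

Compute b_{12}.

b_3 = -3·1 + 2·3 + -3·-1 = 6
b_4 = -3·6 + 2·1 + -3·3 = -25
b_5 = -3·-25 + 2·6 + -3·1 = 84
b_6 = -3·84 + 2·-25 + -3·6 = -320
b_7 = -3·-320 + 2·84 + -3·-25 = 1203
b_8 = -3·1203 + 2·-320 + -3·84 = -4501
b_9 = -3·-4501 + 2·1203 + -3·-320 = 16869
b_10 = -3·16869 + 2·-4501 + -3·1203 = -63218
b_11 = -3·-63218 + 2·16869 + -3·-4501 = 236895
b_12 = -3·236895 + 2·-63218 + -3·16869 = -887728

-887728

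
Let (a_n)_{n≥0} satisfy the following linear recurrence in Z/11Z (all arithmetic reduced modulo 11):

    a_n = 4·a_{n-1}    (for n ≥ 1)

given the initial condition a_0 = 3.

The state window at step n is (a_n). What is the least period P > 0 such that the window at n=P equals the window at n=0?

5

n=0: window = (3)
n=1: window = (1)
n=2: window = (4)
n=3: window = (5)
n=4: window = (9)
n=5: window = (3)
window at n=5 equals window at n=0 → period = 5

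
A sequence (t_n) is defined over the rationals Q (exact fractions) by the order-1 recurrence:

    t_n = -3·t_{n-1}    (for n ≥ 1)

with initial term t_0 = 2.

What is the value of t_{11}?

-354294

t_1 = -3·2 = -6
t_2 = -3·-6 = 18
t_3 = -3·18 = -54
t_4 = -3·-54 = 162
t_5 = -3·162 = -486
t_6 = -3·-486 = 1458
t_7 = -3·1458 = -4374
t_8 = -3·-4374 = 13122
t_9 = -3·13122 = -39366
t_10 = -3·-39366 = 118098
t_11 = -3·118098 = -354294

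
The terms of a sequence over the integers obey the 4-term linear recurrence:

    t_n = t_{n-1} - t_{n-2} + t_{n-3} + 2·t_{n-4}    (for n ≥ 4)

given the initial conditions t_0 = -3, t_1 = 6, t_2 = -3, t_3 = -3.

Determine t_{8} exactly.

t_4 = 1·-3 + -1·-3 + 1·6 + 2·-3 = 0
t_5 = 1·0 + -1·-3 + 1·-3 + 2·6 = 12
t_6 = 1·12 + -1·0 + 1·-3 + 2·-3 = 3
t_7 = 1·3 + -1·12 + 1·0 + 2·-3 = -15
t_8 = 1·-15 + -1·3 + 1·12 + 2·0 = -6

-6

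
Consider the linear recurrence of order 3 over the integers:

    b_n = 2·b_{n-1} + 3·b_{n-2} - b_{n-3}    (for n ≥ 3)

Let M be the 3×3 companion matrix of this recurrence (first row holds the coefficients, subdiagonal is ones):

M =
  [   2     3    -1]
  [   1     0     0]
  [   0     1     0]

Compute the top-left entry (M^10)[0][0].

34477

(M^10)[0][0] is the top entry after applying M 10 times to the unit state (1, 0, 0). Equivalently it is h_{12} for the auxiliary sequence (h_n) obeying the same recurrence with h_2 = 1 and h_i = 0 for 0 ≤ i < 2:
h_3 = 2·1 + 3·0 + -1·0 = 2
h_4 = 2·2 + 3·1 + -1·0 = 7
h_5 = 2·7 + 3·2 + -1·1 = 19
h_6 = 2·19 + 3·7 + -1·2 = 57
h_7 = 2·57 + 3·19 + -1·7 = 164
h_8 = 2·164 + 3·57 + -1·19 = 480
h_9 = 2·480 + 3·164 + -1·57 = 1395
h_10 = 2·1395 + 3·480 + -1·164 = 4066
h_11 = 2·4066 + 3·1395 + -1·480 = 11837
h_12 = 2·11837 + 3·4066 + -1·1395 = 34477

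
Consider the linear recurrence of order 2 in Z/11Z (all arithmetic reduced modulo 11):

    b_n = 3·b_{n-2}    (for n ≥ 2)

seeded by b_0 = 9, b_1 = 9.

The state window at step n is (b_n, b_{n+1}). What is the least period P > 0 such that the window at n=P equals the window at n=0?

n=0: window = (9, 9)
n=1: window = (9, 5)
n=2: window = (5, 5)
n=3: window = (5, 4)
n=4: window = (4, 4)
n=5: window = (4, 1)
n=6: window = (1, 1)
n=7: window = (1, 3)
n=8: window = (3, 3)
n=9: window = (3, 9)
n=10: window = (9, 9)
window at n=10 equals window at n=0 → period = 10

10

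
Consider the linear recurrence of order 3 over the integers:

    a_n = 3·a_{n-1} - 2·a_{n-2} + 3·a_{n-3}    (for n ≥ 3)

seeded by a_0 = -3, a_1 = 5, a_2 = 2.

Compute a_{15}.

-1028299

a_3 = 3·2 + -2·5 + 3·-3 = -13
a_4 = 3·-13 + -2·2 + 3·5 = -28
a_5 = 3·-28 + -2·-13 + 3·2 = -52
a_6 = 3·-52 + -2·-28 + 3·-13 = -139
a_7 = 3·-139 + -2·-52 + 3·-28 = -397
a_8 = 3·-397 + -2·-139 + 3·-52 = -1069
a_9 = 3·-1069 + -2·-397 + 3·-139 = -2830
a_10 = 3·-2830 + -2·-1069 + 3·-397 = -7543
a_11 = 3·-7543 + -2·-2830 + 3·-1069 = -20176
a_12 = 3·-20176 + -2·-7543 + 3·-2830 = -53932
a_13 = 3·-53932 + -2·-20176 + 3·-7543 = -144073
a_14 = 3·-144073 + -2·-53932 + 3·-20176 = -384883
a_15 = 3·-384883 + -2·-144073 + 3·-53932 = -1028299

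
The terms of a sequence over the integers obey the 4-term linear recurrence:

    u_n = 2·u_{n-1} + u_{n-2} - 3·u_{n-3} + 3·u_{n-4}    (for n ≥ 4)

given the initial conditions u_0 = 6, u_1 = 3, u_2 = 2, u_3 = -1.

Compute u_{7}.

106

u_4 = 2·-1 + 1·2 + -3·3 + 3·6 = 9
u_5 = 2·9 + 1·-1 + -3·2 + 3·3 = 20
u_6 = 2·20 + 1·9 + -3·-1 + 3·2 = 58
u_7 = 2·58 + 1·20 + -3·9 + 3·-1 = 106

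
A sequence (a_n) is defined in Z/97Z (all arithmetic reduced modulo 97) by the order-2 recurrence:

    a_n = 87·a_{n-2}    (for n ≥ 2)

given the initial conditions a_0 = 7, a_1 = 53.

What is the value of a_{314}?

8

a_2 = 0·53 + 87·7 = 27
a_3 = 0·27 + 87·53 = 52
a_4 = 0·52 + 87·27 = 21
a_5 = 0·21 + 87·52 = 62
a_6 = 0·62 + 87·21 = 81
a_7 = 0·81 + 87·62 = 59
Continuing the recurrence:
  a_8 = 63;  a_9 = 89;  a_10 = 49;  a_11 = 80;  a_12 = 92;  a_13 = 73
  a_14 = 50;  a_15 = 46;  a_16 = 82;  a_17 = 25;  a_18 = 53;  a_19 = 41
  a_20 = 52;  a_21 = 75;  a_22 = 62;  a_23 = 26;  a_24 = 59;  a_25 = 31
  a_26 = 89;  a_27 = 78;  a_28 = 80;  a_29 = 93;  a_30 = 73;  a_31 = 40
  a_32 = 46;  a_33 = 85;  a_34 = 25;  a_35 = 23;  a_36 = 41;  a_37 = 61
  a_38 = 75;  a_39 = 69;  a_40 = 26;  a_41 = 86;  a_42 = 31;  a_43 = 13
  a_44 = 78;  a_45 = 64;  a_46 = 93;  a_47 = 39;  a_48 = 40;  a_49 = 95
  a_50 = 85;  a_51 = 20;  a_52 = 23;  a_53 = 91;  a_54 = 61;  a_55 = 60
  a_56 = 69;  a_57 = 79;  a_58 = 86;  a_59 = 83;  a_60 = 13;  a_61 = 43
  a_62 = 64;  a_63 = 55;  a_64 = 39;  a_65 = 32;  a_66 = 95;  a_67 = 68
  a_68 = 20;  a_69 = 96;  a_70 = 91;  a_71 = 10;  a_72 = 60;  a_73 = 94
  a_74 = 79;  a_75 = 30;  a_76 = 83;  a_77 = 88;  a_78 = 43;  a_79 = 90
  a_80 = 55;  a_81 = 70;  a_82 = 32;  a_83 = 76;  a_84 = 68;  a_85 = 16
  a_86 = 96;  a_87 = 34;  a_88 = 10;  a_89 = 48;  a_90 = 94;  a_91 = 5
  a_92 = 30;  a_93 = 47;  a_94 = 88;  a_95 = 15;  a_96 = 90;  a_97 = 44
  a_98 = 70;  a_99 = 45;  a_100 = 76;  a_101 = 35;  a_102 = 16;  a_103 = 38
  a_104 = 34;  a_105 = 8;  a_106 = 48;  a_107 = 17;  a_108 = 5;  a_109 = 24
  a_110 = 47;  a_111 = 51;  a_112 = 15;  a_113 = 72;  a_114 = 44;  a_115 = 56
  a_116 = 45;  a_117 = 22;  a_118 = 35;  a_119 = 71;  a_120 = 38;  a_121 = 66
  a_122 = 8;  a_123 = 19;  a_124 = 17;  a_125 = 4;  a_126 = 24;  a_127 = 57
  a_128 = 51;  a_129 = 12;  a_130 = 72;  a_131 = 74;  a_132 = 56;  a_133 = 36
  a_134 = 22;  a_135 = 28;  a_136 = 71;  a_137 = 11;  a_138 = 66;  a_139 = 84
  a_140 = 19;  a_141 = 33;  a_142 = 4;  a_143 = 58;  a_144 = 57;  a_145 = 2
  a_146 = 12;  a_147 = 77;  a_148 = 74;  a_149 = 6;  a_150 = 36;  a_151 = 37
  a_152 = 28;  a_153 = 18;  a_154 = 11;  a_155 = 14;  a_156 = 84;  a_157 = 54
  a_158 = 33;  a_159 = 42;  a_160 = 58;  a_161 = 65;  a_162 = 2;  a_163 = 29
  a_164 = 77;  a_165 = 1;  a_166 = 6;  a_167 = 87;  a_168 = 37;  a_169 = 3
  a_170 = 18;  a_171 = 67;  a_172 = 14;  a_173 = 9;  a_174 = 54;  a_175 = 7
  a_176 = 42;  a_177 = 27;  a_178 = 65;  a_179 = 21;  a_180 = 29;  a_181 = 81
  a_182 = 1;  a_183 = 63;  a_184 = 87;  a_185 = 49;  a_186 = 3;  a_187 = 92
  a_188 = 67;  a_189 = 50;  a_190 = 9;  a_191 = 82;  a_192 = 7;  a_193 = 53
  a_194 = 27;  a_195 = 52;  a_196 = 21;  a_197 = 62;  a_198 = 81;  a_199 = 59
  a_200 = 63;  a_201 = 89;  a_202 = 49;  a_203 = 80;  a_204 = 92;  a_205 = 73
  a_206 = 50;  a_207 = 46;  a_208 = 82;  a_209 = 25;  a_210 = 53;  a_211 = 41
  a_212 = 52;  a_213 = 75;  a_214 = 62;  a_215 = 26;  a_216 = 59;  a_217 = 31
  a_218 = 89;  a_219 = 78;  a_220 = 80;  a_221 = 93;  a_222 = 73;  a_223 = 40
  a_224 = 46;  a_225 = 85;  a_226 = 25;  a_227 = 23;  a_228 = 41;  a_229 = 61
  a_230 = 75;  a_231 = 69;  a_232 = 26;  a_233 = 86;  a_234 = 31;  a_235 = 13
  a_236 = 78;  a_237 = 64;  a_238 = 93;  a_239 = 39;  a_240 = 40;  a_241 = 95
  a_242 = 85;  a_243 = 20;  a_244 = 23;  a_245 = 91;  a_246 = 61;  a_247 = 60
  a_248 = 69;  a_249 = 79;  a_250 = 86;  a_251 = 83;  a_252 = 13;  a_253 = 43
  a_254 = 64;  a_255 = 55;  a_256 = 39;  a_257 = 32;  a_258 = 95;  a_259 = 68
  a_260 = 20;  a_261 = 96;  a_262 = 91;  a_263 = 10;  a_264 = 60;  a_265 = 94
  a_266 = 79;  a_267 = 30;  a_268 = 83;  a_269 = 88;  a_270 = 43;  a_271 = 90
  a_272 = 55;  a_273 = 70;  a_274 = 32;  a_275 = 76;  a_276 = 68;  a_277 = 16
  a_278 = 96;  a_279 = 34;  a_280 = 10;  a_281 = 48;  a_282 = 94;  a_283 = 5
  a_284 = 30;  a_285 = 47;  a_286 = 88;  a_287 = 15;  a_288 = 90;  a_289 = 44
  a_290 = 70;  a_291 = 45;  a_292 = 76;  a_293 = 35;  a_294 = 16;  a_295 = 38
  a_296 = 34;  a_297 = 8;  a_298 = 48;  a_299 = 17;  a_300 = 5;  a_301 = 24
  a_302 = 47;  a_303 = 51;  a_304 = 15;  a_305 = 72;  a_306 = 44;  a_307 = 56
  a_308 = 45;  a_309 = 22;  a_310 = 35;  a_311 = 71;  a_312 = 38
a_313 = 0·38 + 87·71 = 66
a_314 = 0·66 + 87·38 = 8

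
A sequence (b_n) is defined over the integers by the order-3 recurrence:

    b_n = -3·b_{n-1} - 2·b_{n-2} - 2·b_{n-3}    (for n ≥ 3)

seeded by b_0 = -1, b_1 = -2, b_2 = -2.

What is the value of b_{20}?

-68043384

b_3 = -3·-2 + -2·-2 + -2·-1 = 12
b_4 = -3·12 + -2·-2 + -2·-2 = -28
b_5 = -3·-28 + -2·12 + -2·-2 = 64
b_6 = -3·64 + -2·-28 + -2·12 = -160
b_7 = -3·-160 + -2·64 + -2·-28 = 408
b_8 = -3·408 + -2·-160 + -2·64 = -1032
b_9 = -3·-1032 + -2·408 + -2·-160 = 2600
b_10 = -3·2600 + -2·-1032 + -2·408 = -6552
b_11 = -3·-6552 + -2·2600 + -2·-1032 = 16520
b_12 = -3·16520 + -2·-6552 + -2·2600 = -41656
b_13 = -3·-41656 + -2·16520 + -2·-6552 = 105032
b_14 = -3·105032 + -2·-41656 + -2·16520 = -264824
b_15 = -3·-264824 + -2·105032 + -2·-41656 = 667720
b_16 = -3·667720 + -2·-264824 + -2·105032 = -1683576
b_17 = -3·-1683576 + -2·667720 + -2·-264824 = 4244936
b_18 = -3·4244936 + -2·-1683576 + -2·667720 = -10703096
b_19 = -3·-10703096 + -2·4244936 + -2·-1683576 = 26986568
b_20 = -3·26986568 + -2·-10703096 + -2·4244936 = -68043384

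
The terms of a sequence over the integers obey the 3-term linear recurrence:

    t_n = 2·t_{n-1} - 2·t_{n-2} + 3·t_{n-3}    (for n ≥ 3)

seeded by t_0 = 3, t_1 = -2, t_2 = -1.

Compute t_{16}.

t_3 = 2·-1 + -2·-2 + 3·3 = 11
t_4 = 2·11 + -2·-1 + 3·-2 = 18
t_5 = 2·18 + -2·11 + 3·-1 = 11
t_6 = 2·11 + -2·18 + 3·11 = 19
t_7 = 2·19 + -2·11 + 3·18 = 70
t_8 = 2·70 + -2·19 + 3·11 = 135
t_9 = 2·135 + -2·70 + 3·19 = 187
t_10 = 2·187 + -2·135 + 3·70 = 314
t_11 = 2·314 + -2·187 + 3·135 = 659
t_12 = 2·659 + -2·314 + 3·187 = 1251
t_13 = 2·1251 + -2·659 + 3·314 = 2126
t_14 = 2·2126 + -2·1251 + 3·659 = 3727
t_15 = 2·3727 + -2·2126 + 3·1251 = 6955
t_16 = 2·6955 + -2·3727 + 3·2126 = 12834

12834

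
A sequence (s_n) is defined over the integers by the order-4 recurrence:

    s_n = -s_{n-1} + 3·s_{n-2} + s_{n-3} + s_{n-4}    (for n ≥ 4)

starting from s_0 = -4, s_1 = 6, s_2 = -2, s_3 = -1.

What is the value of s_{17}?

s_4 = -1·-1 + 3·-2 + 1·6 + 1·-4 = -3
s_5 = -1·-3 + 3·-1 + 1·-2 + 1·6 = 4
s_6 = -1·4 + 3·-3 + 1·-1 + 1·-2 = -16
s_7 = -1·-16 + 3·4 + 1·-3 + 1·-1 = 24
s_8 = -1·24 + 3·-16 + 1·4 + 1·-3 = -71
s_9 = -1·-71 + 3·24 + 1·-16 + 1·4 = 131
s_10 = -1·131 + 3·-71 + 1·24 + 1·-16 = -336
s_11 = -1·-336 + 3·131 + 1·-71 + 1·24 = 682
s_12 = -1·682 + 3·-336 + 1·131 + 1·-71 = -1630
s_13 = -1·-1630 + 3·682 + 1·-336 + 1·131 = 3471
s_14 = -1·3471 + 3·-1630 + 1·682 + 1·-336 = -8015
s_15 = -1·-8015 + 3·3471 + 1·-1630 + 1·682 = 17480
s_16 = -1·17480 + 3·-8015 + 1·3471 + 1·-1630 = -39684
s_17 = -1·-39684 + 3·17480 + 1·-8015 + 1·3471 = 87580

87580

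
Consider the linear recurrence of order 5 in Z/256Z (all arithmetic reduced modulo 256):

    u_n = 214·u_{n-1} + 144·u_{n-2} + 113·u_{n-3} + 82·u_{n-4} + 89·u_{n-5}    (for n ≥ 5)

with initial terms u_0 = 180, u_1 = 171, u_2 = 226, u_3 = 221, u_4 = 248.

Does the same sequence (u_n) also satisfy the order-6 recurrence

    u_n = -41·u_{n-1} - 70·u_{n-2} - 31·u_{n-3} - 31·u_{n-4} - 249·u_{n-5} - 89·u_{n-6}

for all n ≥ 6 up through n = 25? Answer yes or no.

yes

Terms u_0..u_25: 180, 171, 226, 221, 248, 188, 12, 156, 105, 66, 76, 37, 174, 117, 77, 66, 186, 145, 79, 157, 53, 153, 186, 178, 132, 1
n=6: candidate gives 12, actual u_6 = 12 ✓
n=7: candidate gives 156, actual u_7 = 156 ✓
n=8: candidate gives 105, actual u_8 = 105 ✓
n=9: candidate gives 66, actual u_9 = 66 ✓
n=10: candidate gives 76, actual u_10 = 76 ✓
n=11: candidate gives 37, actual u_11 = 37 ✓
n=12: candidate gives 174, actual u_12 = 174 ✓
n=13: candidate gives 117, actual u_13 = 117 ✓
n=14: candidate gives 77, actual u_14 = 77 ✓
n=15: candidate gives 66, actual u_15 = 66 ✓
n=16: candidate gives 186, actual u_16 = 186 ✓
n=17: candidate gives 145, actual u_17 = 145 ✓
n=18: candidate gives 79, actual u_18 = 79 ✓
n=19: candidate gives 157, actual u_19 = 157 ✓
n=20: candidate gives 53, actual u_20 = 53 ✓
n=21: candidate gives 153, actual u_21 = 153 ✓
n=22: candidate gives 186, actual u_22 = 186 ✓
n=23: candidate gives 178, actual u_23 = 178 ✓
n=24: candidate gives 132, actual u_24 = 132 ✓
n=25: candidate gives 1, actual u_25 = 1 ✓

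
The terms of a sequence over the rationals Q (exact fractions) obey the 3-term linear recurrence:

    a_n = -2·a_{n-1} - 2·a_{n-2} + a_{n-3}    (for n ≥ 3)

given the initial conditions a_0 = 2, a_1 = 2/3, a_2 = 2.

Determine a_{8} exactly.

a_3 = -2·2 + -2·2/3 + 1·2 = -10/3
a_4 = -2·-10/3 + -2·2 + 1·2/3 = 10/3
a_5 = -2·10/3 + -2·-10/3 + 1·2 = 2
a_6 = -2·2 + -2·10/3 + 1·-10/3 = -14
a_7 = -2·-14 + -2·2 + 1·10/3 = 82/3
a_8 = -2·82/3 + -2·-14 + 1·2 = -74/3

-74/3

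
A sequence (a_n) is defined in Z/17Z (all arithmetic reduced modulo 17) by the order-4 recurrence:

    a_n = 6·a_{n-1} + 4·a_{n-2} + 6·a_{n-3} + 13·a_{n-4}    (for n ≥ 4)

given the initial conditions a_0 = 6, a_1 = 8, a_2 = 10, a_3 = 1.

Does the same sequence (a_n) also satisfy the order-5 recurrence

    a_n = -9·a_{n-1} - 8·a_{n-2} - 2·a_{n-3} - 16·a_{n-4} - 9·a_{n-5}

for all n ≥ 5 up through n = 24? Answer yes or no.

yes

Terms a_0..a_24: 6, 8, 10, 1, 2, 10, 0, 14, 0, 16, 10, 0, 0, 13, 4, 8, 6, 6, 7, 2, 1, 15, 10, 16, 1
n=5: candidate gives 10, actual a_5 = 10 ✓
n=6: candidate gives 0, actual a_6 = 0 ✓
n=7: candidate gives 14, actual a_7 = 14 ✓
n=8: candidate gives 0, actual a_8 = 0 ✓
n=9: candidate gives 16, actual a_9 = 16 ✓
n=10: candidate gives 10, actual a_10 = 10 ✓
n=11: candidate gives 0, actual a_11 = 0 ✓
n=12: candidate gives 0, actual a_12 = 0 ✓
n=13: candidate gives 13, actual a_13 = 13 ✓
n=14: candidate gives 4, actual a_14 = 4 ✓
n=15: candidate gives 8, actual a_15 = 8 ✓
n=16: candidate gives 6, actual a_16 = 6 ✓
n=17: candidate gives 6, actual a_17 = 6 ✓
n=18: candidate gives 7, actual a_18 = 7 ✓
n=19: candidate gives 2, actual a_19 = 2 ✓
n=20: candidate gives 1, actual a_20 = 1 ✓
n=21: candidate gives 15, actual a_21 = 15 ✓
n=22: candidate gives 10, actual a_22 = 10 ✓
n=23: candidate gives 16, actual a_23 = 16 ✓
n=24: candidate gives 1, actual a_24 = 1 ✓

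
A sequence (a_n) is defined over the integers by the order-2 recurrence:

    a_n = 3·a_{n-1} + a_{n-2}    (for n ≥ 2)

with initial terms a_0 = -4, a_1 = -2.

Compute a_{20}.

-21245352850

a_2 = 3·-2 + 1·-4 = -10
a_3 = 3·-10 + 1·-2 = -32
a_4 = 3·-32 + 1·-10 = -106
a_5 = 3·-106 + 1·-32 = -350
a_6 = 3·-350 + 1·-106 = -1156
a_7 = 3·-1156 + 1·-350 = -3818
a_8 = 3·-3818 + 1·-1156 = -12610
a_9 = 3·-12610 + 1·-3818 = -41648
a_10 = 3·-41648 + 1·-12610 = -137554
a_11 = 3·-137554 + 1·-41648 = -454310
a_12 = 3·-454310 + 1·-137554 = -1500484
a_13 = 3·-1500484 + 1·-454310 = -4955762
a_14 = 3·-4955762 + 1·-1500484 = -16367770
a_15 = 3·-16367770 + 1·-4955762 = -54059072
a_16 = 3·-54059072 + 1·-16367770 = -178544986
a_17 = 3·-178544986 + 1·-54059072 = -589694030
a_18 = 3·-589694030 + 1·-178544986 = -1947627076
a_19 = 3·-1947627076 + 1·-589694030 = -6432575258
a_20 = 3·-6432575258 + 1·-1947627076 = -21245352850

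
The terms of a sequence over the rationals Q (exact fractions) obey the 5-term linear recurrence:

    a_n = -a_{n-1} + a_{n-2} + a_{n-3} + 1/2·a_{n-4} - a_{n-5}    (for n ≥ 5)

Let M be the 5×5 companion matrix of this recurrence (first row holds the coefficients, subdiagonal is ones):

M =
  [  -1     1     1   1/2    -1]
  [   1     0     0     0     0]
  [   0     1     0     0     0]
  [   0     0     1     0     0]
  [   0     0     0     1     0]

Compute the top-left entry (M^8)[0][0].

81/4

(M^8)[0][0] is the top entry after applying M 8 times to the unit state (1, 0, 0, 0, 0). Equivalently it is h_{12} for the auxiliary sequence (h_n) obeying the same recurrence with h_4 = 1 and h_i = 0 for 0 ≤ i < 4:
h_5 = -1·1 + 1·0 + 1·0 + 1/2·0 + -1·0 = -1
h_6 = -1·-1 + 1·1 + 1·0 + 1/2·0 + -1·0 = 2
h_7 = -1·2 + 1·-1 + 1·1 + 1/2·0 + -1·0 = -2
h_8 = -1·-2 + 1·2 + 1·-1 + 1/2·1 + -1·0 = 7/2
h_9 = -1·7/2 + 1·-2 + 1·2 + 1/2·-1 + -1·1 = -5
h_10 = -1·-5 + 1·7/2 + 1·-2 + 1/2·2 + -1·-1 = 17/2
h_11 = -1·17/2 + 1·-5 + 1·7/2 + 1/2·-2 + -1·2 = -13
h_12 = -1·-13 + 1·17/2 + 1·-5 + 1/2·7/2 + -1·-2 = 81/4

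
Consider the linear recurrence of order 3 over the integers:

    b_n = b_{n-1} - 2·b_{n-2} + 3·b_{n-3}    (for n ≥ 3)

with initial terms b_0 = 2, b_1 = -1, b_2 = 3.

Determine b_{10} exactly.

123

b_3 = 1·3 + -2·-1 + 3·2 = 11
b_4 = 1·11 + -2·3 + 3·-1 = 2
b_5 = 1·2 + -2·11 + 3·3 = -11
b_6 = 1·-11 + -2·2 + 3·11 = 18
b_7 = 1·18 + -2·-11 + 3·2 = 46
b_8 = 1·46 + -2·18 + 3·-11 = -23
b_9 = 1·-23 + -2·46 + 3·18 = -61
b_10 = 1·-61 + -2·-23 + 3·46 = 123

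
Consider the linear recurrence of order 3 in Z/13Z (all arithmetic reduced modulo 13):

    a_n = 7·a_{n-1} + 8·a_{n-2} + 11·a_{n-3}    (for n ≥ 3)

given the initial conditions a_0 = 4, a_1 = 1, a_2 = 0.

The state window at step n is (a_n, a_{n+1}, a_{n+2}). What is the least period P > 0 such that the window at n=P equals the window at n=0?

168

n=0: window = (4, 1, 0)
n=1: window = (1, 0, 0)
n=2: window = (0, 0, 11)
n=3: window = (0, 11, 12)
n=4: window = (11, 12, 3)
n=5: window = (12, 3, 4)
n=6: window = (3, 4, 2)
n=7: window = (4, 2, 1)
n=8: window = (2, 1, 2)
n=9: window = (1, 2, 5)
n=10: window = (2, 5, 10)
n=11: window = (5, 10, 2)
n=12: window = (10, 2, 6)
n=13: window = (2, 6, 12)
n=14: window = (6, 12, 11)
n=15: window = (12, 11, 5)
n=16: window = (11, 5, 8)
n=17: window = (5, 8, 9)
n=18: window = (8, 9, 0)
n=19: window = (9, 0, 4)
n=20: window = (0, 4, 10)
n=21: window = (4, 10, 11)
n=22: window = (10, 11, 6)
n=23: window = (11, 6, 6)
n=24: window = (6, 6, 3)
n=25: window = (6, 3, 5)
n=26: window = (3, 5, 8)
n=27: window = (5, 8, 12)
n=28: window = (8, 12, 8)
n=29: window = (12, 8, 6)
n=30: window = (8, 6, 4)
n=31: window = (6, 4, 8)
n=32: window = (4, 8, 11)
n=33: window = (8, 11, 3)
n=34: window = (11, 3, 2)
n=35: window = (3, 2, 3)
n=36: window = (2, 3, 5)
n=37: window = (3, 5, 3)
n=38: window = (5, 3, 3)
n=39: window = (3, 3, 9)
n=40: window = (3, 9, 3)
…
n=166: window = (7, 0, 4)
n=167: window = (0, 4, 1)
n=168: window = (4, 1, 0)
window at n=168 equals window at n=0 → period = 168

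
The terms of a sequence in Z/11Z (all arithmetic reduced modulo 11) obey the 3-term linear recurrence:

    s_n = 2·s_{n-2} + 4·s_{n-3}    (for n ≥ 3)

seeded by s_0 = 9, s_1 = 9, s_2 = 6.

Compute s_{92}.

0

s_3 = 0·6 + 2·9 + 4·9 = 10
s_4 = 0·10 + 2·6 + 4·9 = 4
s_5 = 0·4 + 2·10 + 4·6 = 0
s_6 = 0·0 + 2·4 + 4·10 = 4
s_7 = 0·4 + 2·0 + 4·4 = 5
s_8 = 0·5 + 2·4 + 4·0 = 8
s_9 = 0·8 + 2·5 + 4·4 = 4
s_10 = 0·4 + 2·8 + 4·5 = 3
s_11 = 0·3 + 2·4 + 4·8 = 7
s_12 = 0·7 + 2·3 + 4·4 = 0
s_13 = 0·0 + 2·7 + 4·3 = 4
s_14 = 0·4 + 2·0 + 4·7 = 6
s_15 = 0·6 + 2·4 + 4·0 = 8
s_16 = 0·8 + 2·6 + 4·4 = 6
s_17 = 0·6 + 2·8 + 4·6 = 7
s_18 = 0·7 + 2·6 + 4·8 = 0
s_19 = 0·0 + 2·7 + 4·6 = 5
s_20 = 0·5 + 2·0 + 4·7 = 6
s_21 = 0·6 + 2·5 + 4·0 = 10
s_22 = 0·10 + 2·6 + 4·5 = 10
s_23 = 0·10 + 2·10 + 4·6 = 0
s_24 = 0·0 + 2·10 + 4·10 = 5
s_25 = 0·5 + 2·0 + 4·10 = 7
s_26 = 0·7 + 2·5 + 4·0 = 10
s_27 = 0·10 + 2·7 + 4·5 = 1
s_28 = 0·1 + 2·10 + 4·7 = 4
s_29 = 0·4 + 2·1 + 4·10 = 9
s_30 = 0·9 + 2·4 + 4·1 = 1
s_31 = 0·1 + 2·9 + 4·4 = 1
s_32 = 0·1 + 2·1 + 4·9 = 5
s_33 = 0·5 + 2·1 + 4·1 = 6
s_34 = 0·6 + 2·5 + 4·1 = 3
s_35 = 0·3 + 2·6 + 4·5 = 10
s_36 = 0·10 + 2·3 + 4·6 = 8
s_37 = 0·8 + 2·10 + 4·3 = 10
s_38 = 0·10 + 2·8 + 4·10 = 1
s_39 = 0·1 + 2·10 + 4·8 = 8
s_40 = 0·8 + 2·1 + 4·10 = 9
s_41 = 0·9 + 2·8 + 4·1 = 9
s_42 = 0·9 + 2·9 + 4·8 = 6
(s_40, s_41, s_42) = (9, 9, 6) = (s_0, s_1, s_2), so the sequence has period 40.
92 ≡ 12 (mod 40), hence s_92 = s_12 = 0.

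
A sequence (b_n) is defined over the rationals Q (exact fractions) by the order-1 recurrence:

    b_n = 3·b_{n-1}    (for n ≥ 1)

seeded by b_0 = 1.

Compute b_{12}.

b_1 = 3·1 = 3
b_2 = 3·3 = 9
b_3 = 3·9 = 27
b_4 = 3·27 = 81
b_5 = 3·81 = 243
b_6 = 3·243 = 729
b_7 = 3·729 = 2187
b_8 = 3·2187 = 6561
b_9 = 3·6561 = 19683
b_10 = 3·19683 = 59049
b_11 = 3·59049 = 177147
b_12 = 3·177147 = 531441

531441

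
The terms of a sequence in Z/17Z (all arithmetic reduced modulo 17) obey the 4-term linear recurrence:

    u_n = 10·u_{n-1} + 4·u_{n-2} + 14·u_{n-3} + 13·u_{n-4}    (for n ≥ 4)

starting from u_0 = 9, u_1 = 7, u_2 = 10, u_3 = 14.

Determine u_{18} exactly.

u_4 = 10·14 + 4·10 + 14·7 + 13·9 = 4
u_5 = 10·4 + 4·14 + 14·10 + 13·7 = 4
u_6 = 10·4 + 4·4 + 14·14 + 13·10 = 8
u_7 = 10·8 + 4·4 + 14·4 + 13·14 = 11
u_8 = 10·11 + 4·8 + 14·4 + 13·4 = 12
u_9 = 10·12 + 4·11 + 14·8 + 13·4 = 5
u_10 = 10·5 + 4·12 + 14·11 + 13·8 = 16
u_11 = 10·16 + 4·5 + 14·12 + 13·11 = 15
u_12 = 10·15 + 4·16 + 14·5 + 13·12 = 15
u_13 = 10·15 + 4·15 + 14·16 + 13·5 = 6
u_14 = 10·6 + 4·15 + 14·15 + 13·16 = 11
u_15 = 10·11 + 4·6 + 14·15 + 13·15 = 12
u_16 = 10·12 + 4·11 + 14·6 + 13·15 = 1
u_17 = 10·1 + 4·12 + 14·11 + 13·6 = 1
u_18 = 10·1 + 4·1 + 14·12 + 13·11 = 2

2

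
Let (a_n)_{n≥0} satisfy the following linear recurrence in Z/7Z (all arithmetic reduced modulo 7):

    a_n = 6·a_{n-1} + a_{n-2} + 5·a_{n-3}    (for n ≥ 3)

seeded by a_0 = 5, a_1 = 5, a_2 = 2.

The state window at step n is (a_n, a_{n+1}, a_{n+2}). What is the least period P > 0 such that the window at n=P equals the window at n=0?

42

n=0: window = (5, 5, 2)
n=1: window = (5, 2, 0)
n=2: window = (2, 0, 6)
n=3: window = (0, 6, 4)
n=4: window = (6, 4, 2)
n=5: window = (4, 2, 4)
n=6: window = (2, 4, 4)
n=7: window = (4, 4, 3)
n=8: window = (4, 3, 0)
n=9: window = (3, 0, 2)
n=10: window = (0, 2, 6)
n=11: window = (2, 6, 3)
n=12: window = (6, 3, 6)
n=13: window = (3, 6, 6)
n=14: window = (6, 6, 1)
n=15: window = (6, 1, 0)
n=16: window = (1, 0, 3)
n=17: window = (0, 3, 2)
n=18: window = (3, 2, 1)
n=19: window = (2, 1, 2)
n=20: window = (1, 2, 2)
n=21: window = (2, 2, 5)
n=22: window = (2, 5, 0)
n=23: window = (5, 0, 1)
n=24: window = (0, 1, 3)
n=25: window = (1, 3, 5)
n=26: window = (3, 5, 3)
n=27: window = (5, 3, 3)
n=28: window = (3, 3, 4)
n=29: window = (3, 4, 0)
n=30: window = (4, 0, 5)
n=31: window = (0, 5, 1)
n=32: window = (5, 1, 4)
n=33: window = (1, 4, 1)
n=34: window = (4, 1, 1)
n=35: window = (1, 1, 6)
n=36: window = (1, 6, 0)
n=37: window = (6, 0, 4)
n=38: window = (0, 4, 5)
n=39: window = (4, 5, 6)
n=40: window = (5, 6, 5)
n=41: window = (6, 5, 5)
n=42: window = (5, 5, 2)
window at n=42 equals window at n=0 → period = 42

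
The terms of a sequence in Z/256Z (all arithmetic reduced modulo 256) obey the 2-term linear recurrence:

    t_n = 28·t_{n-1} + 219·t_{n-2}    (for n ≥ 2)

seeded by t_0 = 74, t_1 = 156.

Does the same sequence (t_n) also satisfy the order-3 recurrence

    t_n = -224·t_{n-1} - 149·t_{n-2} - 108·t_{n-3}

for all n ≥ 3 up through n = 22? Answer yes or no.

Terms t_0..t_22: 74, 156, 94, 188, 250, 44, 174, 172, 170, 188, 254, 156, 90, 76, 78, 140, 10, 220, 158, 124, 186, 108, 238
n=3: candidate gives 188, actual t_3 = 188 ✓
n=4: candidate gives 250, actual t_4 = 250 ✓
n=5: candidate gives 44, actual t_5 = 44 ✓
n=6: candidate gives 174, actual t_6 = 174 ✓
n=7: candidate gives 172, actual t_7 = 172 ✓
n=8: candidate gives 170, actual t_8 = 170 ✓
n=9: candidate gives 188, actual t_9 = 188 ✓
n=10: candidate gives 254, actual t_10 = 254 ✓
n=11: candidate gives 156, actual t_11 = 156 ✓
n=12: candidate gives 90, actual t_12 = 90 ✓
n=13: candidate gives 76, actual t_13 = 76 ✓
n=14: candidate gives 78, actual t_14 = 78 ✓
n=15: candidate gives 140, actual t_15 = 140 ✓
n=16: candidate gives 10, actual t_16 = 10 ✓
n=17: candidate gives 220, actual t_17 = 220 ✓
n=18: candidate gives 158, actual t_18 = 158 ✓
n=19: candidate gives 124, actual t_19 = 124 ✓
n=20: candidate gives 186, actual t_20 = 186 ✓
n=21: candidate gives 108, actual t_21 = 108 ✓
n=22: candidate gives 238, actual t_22 = 238 ✓

yes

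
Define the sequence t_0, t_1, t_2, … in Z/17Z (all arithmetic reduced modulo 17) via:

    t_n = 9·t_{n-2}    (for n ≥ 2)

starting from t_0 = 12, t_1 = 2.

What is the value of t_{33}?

2

t_2 = 0·2 + 9·12 = 6
t_3 = 0·6 + 9·2 = 1
t_4 = 0·1 + 9·6 = 3
t_5 = 0·3 + 9·1 = 9
t_6 = 0·9 + 9·3 = 10
t_7 = 0·10 + 9·9 = 13
t_8 = 0·13 + 9·10 = 5
t_9 = 0·5 + 9·13 = 15
t_10 = 0·15 + 9·5 = 11
t_11 = 0·11 + 9·15 = 16
t_12 = 0·16 + 9·11 = 14
t_13 = 0·14 + 9·16 = 8
t_14 = 0·8 + 9·14 = 7
t_15 = 0·7 + 9·8 = 4
t_16 = 0·4 + 9·7 = 12
t_17 = 0·12 + 9·4 = 2
(t_16, t_17) = (12, 2) = (t_0, t_1), so the sequence has period 16.
33 ≡ 1 (mod 16), hence t_33 = t_1 = 2.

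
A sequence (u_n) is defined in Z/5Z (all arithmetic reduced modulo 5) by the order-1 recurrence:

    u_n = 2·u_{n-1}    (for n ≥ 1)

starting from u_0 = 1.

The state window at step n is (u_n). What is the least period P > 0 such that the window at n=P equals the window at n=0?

n=0: window = (1)
n=1: window = (2)
n=2: window = (4)
n=3: window = (3)
n=4: window = (1)
window at n=4 equals window at n=0 → period = 4

4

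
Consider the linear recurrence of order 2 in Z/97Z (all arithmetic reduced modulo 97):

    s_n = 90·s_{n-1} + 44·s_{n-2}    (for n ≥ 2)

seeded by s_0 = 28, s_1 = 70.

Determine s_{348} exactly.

s_2 = 90·70 + 44·28 = 63
s_3 = 90·63 + 44·70 = 20
s_4 = 90·20 + 44·63 = 13
s_5 = 90·13 + 44·20 = 13
s_6 = 90·13 + 44·13 = 93
s_7 = 90·93 + 44·13 = 18
s_8 = 90·18 + 44·93 = 86
s_9 = 90·86 + 44·18 = 93
s_10 = 90·93 + 44·86 = 29
s_11 = 90·29 + 44·93 = 9
s_12 = 90·9 + 44·29 = 49
s_13 = 90·49 + 44·9 = 53
s_14 = 90·53 + 44·49 = 39
s_15 = 90·39 + 44·53 = 22
s_16 = 90·22 + 44·39 = 10
s_17 = 90·10 + 44·22 = 25
s_18 = 90·25 + 44·10 = 71
s_19 = 90·71 + 44·25 = 21
s_20 = 90·21 + 44·71 = 67
s_21 = 90·67 + 44·21 = 67
s_22 = 90·67 + 44·67 = 54
s_23 = 90·54 + 44·67 = 48
s_24 = 90·48 + 44·54 = 3
s_25 = 90·3 + 44·48 = 54
s_26 = 90·54 + 44·3 = 45
s_27 = 90·45 + 44·54 = 24
s_28 = 90·24 + 44·45 = 66
s_29 = 90·66 + 44·24 = 12
s_30 = 90·12 + 44·66 = 7
s_31 = 90·7 + 44·12 = 91
s_32 = 90·91 + 44·7 = 59
s_33 = 90·59 + 44·91 = 2
s_34 = 90·2 + 44·59 = 60
s_35 = 90·60 + 44·2 = 56
s_36 = 90·56 + 44·60 = 17
s_37 = 90·17 + 44·56 = 17
s_38 = 90·17 + 44·17 = 47
s_39 = 90·47 + 44·17 = 31
s_40 = 90·31 + 44·47 = 8
s_41 = 90·8 + 44·31 = 47
s_42 = 90·47 + 44·8 = 23
s_43 = 90·23 + 44·47 = 64
s_44 = 90·64 + 44·23 = 79
s_45 = 90·79 + 44·64 = 32
s_46 = 90·32 + 44·79 = 51
s_47 = 90·51 + 44·32 = 81
s_48 = 90·81 + 44·51 = 28
s_49 = 90·28 + 44·81 = 70
(s_48, s_49) = (28, 70) = (s_0, s_1), so the sequence has period 48.
348 ≡ 12 (mod 48), hence s_348 = s_12 = 49.

49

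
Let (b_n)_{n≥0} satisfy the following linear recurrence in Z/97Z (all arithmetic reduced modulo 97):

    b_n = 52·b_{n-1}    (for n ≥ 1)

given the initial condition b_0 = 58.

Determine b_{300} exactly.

71

b_1 = 52·58 = 9
b_2 = 52·9 = 80
b_3 = 52·80 = 86
b_4 = 52·86 = 10
b_5 = 52·10 = 35
b_6 = 52·35 = 74
b_7 = 52·74 = 65
b_8 = 52·65 = 82
b_9 = 52·82 = 93
b_10 = 52·93 = 83
b_11 = 52·83 = 48
b_12 = 52·48 = 71
b_13 = 52·71 = 6
b_14 = 52·6 = 21
b_15 = 52·21 = 25
b_16 = 52·25 = 39
b_17 = 52·39 = 88
b_18 = 52·88 = 17
b_19 = 52·17 = 11
b_20 = 52·11 = 87
b_21 = 52·87 = 62
b_22 = 52·62 = 23
b_23 = 52·23 = 32
b_24 = 52·32 = 15
b_25 = 52·15 = 4
b_26 = 52·4 = 14
b_27 = 52·14 = 49
b_28 = 52·49 = 26
b_29 = 52·26 = 91
b_30 = 52·91 = 76
b_31 = 52·76 = 72
b_32 = 52·72 = 58
(b_32) = (58) = (b_0), so the sequence has period 32.
300 ≡ 12 (mod 32), hence b_300 = b_12 = 71.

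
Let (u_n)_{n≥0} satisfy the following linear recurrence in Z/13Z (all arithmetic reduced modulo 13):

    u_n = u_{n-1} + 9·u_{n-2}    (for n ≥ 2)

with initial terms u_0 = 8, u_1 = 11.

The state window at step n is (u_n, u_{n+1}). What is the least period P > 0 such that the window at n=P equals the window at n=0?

84

n=0: window = (8, 11)
n=1: window = (11, 5)
n=2: window = (5, 0)
n=3: window = (0, 6)
n=4: window = (6, 6)
n=5: window = (6, 8)
n=6: window = (8, 10)
n=7: window = (10, 4)
n=8: window = (4, 3)
n=9: window = (3, 0)
n=10: window = (0, 1)
n=11: window = (1, 1)
n=12: window = (1, 10)
n=13: window = (10, 6)
n=14: window = (6, 5)
n=15: window = (5, 7)
n=16: window = (7, 0)
n=17: window = (0, 11)
n=18: window = (11, 11)
n=19: window = (11, 6)
n=20: window = (6, 1)
n=21: window = (1, 3)
n=22: window = (3, 12)
n=23: window = (12, 0)
n=24: window = (0, 4)
n=25: window = (4, 4)
n=26: window = (4, 1)
n=27: window = (1, 11)
n=28: window = (11, 7)
n=29: window = (7, 2)
n=30: window = (2, 0)
n=31: window = (0, 5)
n=32: window = (5, 5)
n=33: window = (5, 11)
n=34: window = (11, 4)
n=35: window = (4, 12)
n=36: window = (12, 9)
n=37: window = (9, 0)
n=38: window = (0, 3)
n=39: window = (3, 3)
n=40: window = (3, 4)
…
n=82: window = (10, 9)
n=83: window = (9, 8)
n=84: window = (8, 11)
window at n=84 equals window at n=0 → period = 84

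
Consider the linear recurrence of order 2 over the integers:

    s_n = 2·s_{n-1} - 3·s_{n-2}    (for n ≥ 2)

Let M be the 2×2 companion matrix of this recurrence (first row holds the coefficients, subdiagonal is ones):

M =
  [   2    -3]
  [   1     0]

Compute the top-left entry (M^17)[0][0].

-13870

(M^17)[0][0] is the top entry after applying M 17 times to the unit state (1, 0). Equivalently it is h_{18} for the auxiliary sequence (h_n) obeying the same recurrence with h_1 = 1 and h_i = 0 for 0 ≤ i < 1:
h_2 = 2·1 + -3·0 = 2
h_3 = 2·2 + -3·1 = 1
h_4 = 2·1 + -3·2 = -4
h_5 = 2·-4 + -3·1 = -11
h_6 = 2·-11 + -3·-4 = -10
h_7 = 2·-10 + -3·-11 = 13
h_8 = 2·13 + -3·-10 = 56
h_9 = 2·56 + -3·13 = 73
h_10 = 2·73 + -3·56 = -22
h_11 = 2·-22 + -3·73 = -263
h_12 = 2·-263 + -3·-22 = -460
h_13 = 2·-460 + -3·-263 = -131
h_14 = 2·-131 + -3·-460 = 1118
h_15 = 2·1118 + -3·-131 = 2629
h_16 = 2·2629 + -3·1118 = 1904
h_17 = 2·1904 + -3·2629 = -4079
h_18 = 2·-4079 + -3·1904 = -13870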